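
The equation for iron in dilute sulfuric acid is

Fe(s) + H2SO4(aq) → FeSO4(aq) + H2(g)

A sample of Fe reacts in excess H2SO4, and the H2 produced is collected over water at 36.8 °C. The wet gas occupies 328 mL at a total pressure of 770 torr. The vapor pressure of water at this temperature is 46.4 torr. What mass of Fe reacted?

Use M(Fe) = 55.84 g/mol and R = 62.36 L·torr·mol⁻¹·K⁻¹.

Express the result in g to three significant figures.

0.686 g

P(H2) = 770 − 46.4 = 723.6 torr
n(H2) = PV/RT = (723.6 × 0.3280) / (62.36 × 309.95) = 0.01228 mol
n(Fe) = (1/1) × 0.01228 = 0.01228 mol
m(Fe) = 0.01228 × 55.84 = 0.6857 g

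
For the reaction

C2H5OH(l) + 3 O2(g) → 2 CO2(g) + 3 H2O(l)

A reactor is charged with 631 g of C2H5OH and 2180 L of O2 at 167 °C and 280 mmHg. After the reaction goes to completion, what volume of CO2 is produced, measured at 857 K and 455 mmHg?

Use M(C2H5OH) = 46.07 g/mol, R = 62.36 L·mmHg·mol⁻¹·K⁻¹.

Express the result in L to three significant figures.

n(C2H5OH) = 631 / 46.07 = 13.70 mol
n(O2) = PV/RT = (280 × 2180) / (62.36 × 440.15) = 22.24 mol
For 13.70 mol C2H5OH, stoichiometry requires (3/1) × 13.70 = 41.10 mol O2; 22.24 mol is available, so O2 is limiting.
n(CO2) = (2/3) × 22.24 = 14.83 mol
V(CO2) = nRT/P = 14.83 × 62.36 × 857 / 455 = 1742 L

1740 L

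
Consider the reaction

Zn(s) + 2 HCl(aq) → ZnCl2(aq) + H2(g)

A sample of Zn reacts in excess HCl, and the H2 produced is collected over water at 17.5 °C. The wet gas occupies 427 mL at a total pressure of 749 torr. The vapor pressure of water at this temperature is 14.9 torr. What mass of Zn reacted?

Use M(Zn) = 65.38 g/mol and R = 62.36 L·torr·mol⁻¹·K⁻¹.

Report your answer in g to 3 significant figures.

P(H2) = 749 − 14.9 = 734.1 torr
n(H2) = PV/RT = (734.1 × 0.4270) / (62.36 × 290.65) = 0.01729 mol
n(Zn) = (1/1) × 0.01729 = 0.01729 mol
m(Zn) = 0.01729 × 65.38 = 1.130 g

1.13 g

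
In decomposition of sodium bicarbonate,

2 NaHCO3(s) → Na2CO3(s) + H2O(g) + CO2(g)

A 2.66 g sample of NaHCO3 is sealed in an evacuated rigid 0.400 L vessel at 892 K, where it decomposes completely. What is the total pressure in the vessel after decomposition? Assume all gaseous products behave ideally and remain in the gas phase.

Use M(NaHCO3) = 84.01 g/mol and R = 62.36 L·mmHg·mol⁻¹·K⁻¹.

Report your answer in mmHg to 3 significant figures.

4400 mmHg

n(NaHCO3) = 2.66 / 84.01 = 0.03166 mol
n(gas produced) = (2/2) × 0.03166 = 0.03166 mol
P = nRT/V = 0.03166 × 62.36 × 892 / 0.400 = 4403 mmHg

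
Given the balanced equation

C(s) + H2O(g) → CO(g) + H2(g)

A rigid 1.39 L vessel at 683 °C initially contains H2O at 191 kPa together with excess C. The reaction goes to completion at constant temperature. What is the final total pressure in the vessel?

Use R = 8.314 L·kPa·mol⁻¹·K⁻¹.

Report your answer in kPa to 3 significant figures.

At constant T and V, P ∝ n(gas): 1 mol gas → 2 mol gas.
P_final = (2/1) × 191 = 382.0 kPa

382 kPa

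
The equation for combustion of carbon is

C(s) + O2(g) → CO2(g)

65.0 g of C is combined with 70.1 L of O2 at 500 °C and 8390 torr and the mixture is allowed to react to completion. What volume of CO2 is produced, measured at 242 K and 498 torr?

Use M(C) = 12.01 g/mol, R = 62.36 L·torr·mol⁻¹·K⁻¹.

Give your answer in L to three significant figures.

164 L

n(C) = 65.0 / 12.01 = 5.412 mol
n(O2) = PV/RT = (8390 × 70.1) / (62.36 × 773.15) = 12.20 mol
For 5.412 mol C, stoichiometry requires (1/1) × 5.412 = 5.412 mol O2; 12.20 mol is available, so C is limiting.
n(CO2) = (1/1) × 5.412 = 5.412 mol
V(CO2) = nRT/P = 5.412 × 62.36 × 242 / 498 = 164.0 L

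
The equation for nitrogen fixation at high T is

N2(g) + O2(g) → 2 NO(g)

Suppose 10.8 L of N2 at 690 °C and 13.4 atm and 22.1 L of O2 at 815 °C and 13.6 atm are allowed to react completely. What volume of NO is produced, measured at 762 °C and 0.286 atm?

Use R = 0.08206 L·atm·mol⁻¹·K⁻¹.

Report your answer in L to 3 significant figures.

1090 L

n(N2) = PV/RT = (13.4 × 10.8) / (0.08206 × 963.15) = 1.831 mol
n(O2) = PV/RT = (13.6 × 22.1) / (0.08206 × 1088.15) = 3.366 mol
For 1.831 mol N2, stoichiometry requires (1/1) × 1.831 = 1.831 mol O2; 3.366 mol is available, so N2 is limiting.
n(NO) = (2/1) × 1.831 = 3.662 mol
V(NO) = nRT/P = 3.662 × 0.08206 × 1035.15 / 0.286 = 1088 L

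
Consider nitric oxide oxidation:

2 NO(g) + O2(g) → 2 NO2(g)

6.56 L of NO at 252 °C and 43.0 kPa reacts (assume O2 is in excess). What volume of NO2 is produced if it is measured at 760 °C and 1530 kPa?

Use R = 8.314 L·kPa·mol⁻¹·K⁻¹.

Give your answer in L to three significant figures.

n(NO) = PV/RT = (43.0 × 6.56) / (8.314 × 525.15) = 0.06461 mol
n(NO2) = (2/2) × 0.06461 = 0.06461 mol
V = nRT/P = 0.06461 × 8.314 × 1033.15 / 1530 = 0.3627 L

0.363 L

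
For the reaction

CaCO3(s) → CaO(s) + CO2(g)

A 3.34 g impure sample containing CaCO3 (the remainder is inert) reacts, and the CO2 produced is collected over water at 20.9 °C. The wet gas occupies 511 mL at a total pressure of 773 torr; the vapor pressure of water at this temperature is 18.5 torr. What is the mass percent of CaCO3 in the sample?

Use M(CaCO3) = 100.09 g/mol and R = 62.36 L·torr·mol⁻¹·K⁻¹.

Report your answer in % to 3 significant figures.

63.0 %

P(CO2) = 773 − 18.5 = 754.5 torr
n(CO2) = PV/RT = (754.5 × 0.5110) / (62.36 × 294.05) = 0.02103 mol
n(CaCO3) = (1/1) × 0.02103 = 0.02103 mol
m(CaCO3) = 0.02103 × 100.09 = 2.105 g
%CaCO3 = 2.105 / 3.34 × 100 = 63.02%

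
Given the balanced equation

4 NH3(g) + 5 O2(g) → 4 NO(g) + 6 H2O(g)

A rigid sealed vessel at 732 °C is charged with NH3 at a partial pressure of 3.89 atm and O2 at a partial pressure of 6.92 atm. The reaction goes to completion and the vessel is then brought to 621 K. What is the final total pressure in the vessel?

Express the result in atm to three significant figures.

7.28 atm

Because the vessel is rigid and T is held at 732 °C, work the stoichiometry in partial pressures (P_i = n_iRT/V).
P(O2) required for 3.89 atm of NH3 = (5/4) × 3.89 = 4.862 atm; available 6.92 atm, so NH3 is limiting.
P(O2) remaining = 6.92 − (5/4) × 3.89 = 2.058 atm
P(gaseous products) = (4+6)/4 × 3.89 = 9.725 atm
P_total at 732 °C = 2.058 + 9.725 = 11.78 atm
Scaling to 621 K: P = 11.78 × 621/1005.15 = 7.278 atm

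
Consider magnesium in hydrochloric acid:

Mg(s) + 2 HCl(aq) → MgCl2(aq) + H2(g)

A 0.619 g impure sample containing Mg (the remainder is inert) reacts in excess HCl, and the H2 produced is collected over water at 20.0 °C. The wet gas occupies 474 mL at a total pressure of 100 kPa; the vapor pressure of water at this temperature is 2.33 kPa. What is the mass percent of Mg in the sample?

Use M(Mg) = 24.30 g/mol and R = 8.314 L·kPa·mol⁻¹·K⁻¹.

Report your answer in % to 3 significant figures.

P(H2) = 100 − 2.33 = 97.67 kPa
n(H2) = PV/RT = (97.67 × 0.4740) / (8.314 × 293.15) = 0.01900 mol
n(Mg) = (1/1) × 0.01900 = 0.01900 mol
m(Mg) = 0.01900 × 24.30 = 0.4617 g
%Mg = 0.4617 / 0.619 × 100 = 74.59%

74.6 %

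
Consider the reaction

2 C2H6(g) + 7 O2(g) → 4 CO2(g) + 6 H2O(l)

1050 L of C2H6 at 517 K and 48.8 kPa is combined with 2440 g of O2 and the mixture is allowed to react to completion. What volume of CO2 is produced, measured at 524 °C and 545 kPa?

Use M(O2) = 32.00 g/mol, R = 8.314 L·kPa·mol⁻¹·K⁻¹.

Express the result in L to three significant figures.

n(C2H6) = PV/RT = (48.8 × 1050) / (8.314 × 517) = 11.92 mol
n(O2) = 2440 / 32.00 = 76.25 mol
For 11.92 mol C2H6, stoichiometry requires (7/2) × 11.92 = 41.72 mol O2; 76.25 mol is available, so C2H6 is limiting.
n(CO2) = (4/2) × 11.92 = 23.84 mol
V(CO2) = nRT/P = 23.84 × 8.314 × 797.15 / 545 = 289.9 L

290 L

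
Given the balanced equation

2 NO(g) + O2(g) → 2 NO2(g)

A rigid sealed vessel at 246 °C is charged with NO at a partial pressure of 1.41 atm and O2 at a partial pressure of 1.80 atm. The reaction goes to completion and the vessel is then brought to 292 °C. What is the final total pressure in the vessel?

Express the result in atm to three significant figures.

2.73 atm

Because the vessel is rigid and T is held at 246 °C, work the stoichiometry in partial pressures (P_i = n_iRT/V).
P(O2) required for 1.41 atm of NO = (1/2) × 1.41 = 0.7050 atm; available 1.80 atm, so NO is limiting.
P(O2) remaining = 1.80 − (1/2) × 1.41 = 1.095 atm
P(gaseous products) = (2)/2 × 1.41 = 1.410 atm
P_total at 246 °C = 1.095 + 1.410 = 2.505 atm
Scaling to 292 °C: P = 2.505 × 565.15/519.15 = 2.727 atm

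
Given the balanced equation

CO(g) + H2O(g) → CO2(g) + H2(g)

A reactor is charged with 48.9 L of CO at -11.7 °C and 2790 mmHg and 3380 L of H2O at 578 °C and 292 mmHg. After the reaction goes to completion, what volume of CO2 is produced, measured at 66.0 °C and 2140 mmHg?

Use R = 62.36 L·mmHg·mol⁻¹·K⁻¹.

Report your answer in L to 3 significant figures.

n(CO) = PV/RT = (2790 × 48.9) / (62.36 × 261.45) = 8.368 mol
n(H2O) = PV/RT = (292 × 3380) / (62.36 × 851.15) = 18.59 mol
For 8.368 mol CO, stoichiometry requires (1/1) × 8.368 = 8.368 mol H2O; 18.59 mol is available, so CO is limiting.
n(CO2) = (1/1) × 8.368 = 8.368 mol
V(CO2) = nRT/P = 8.368 × 62.36 × 339.15 / 2140 = 82.70 L

82.7 L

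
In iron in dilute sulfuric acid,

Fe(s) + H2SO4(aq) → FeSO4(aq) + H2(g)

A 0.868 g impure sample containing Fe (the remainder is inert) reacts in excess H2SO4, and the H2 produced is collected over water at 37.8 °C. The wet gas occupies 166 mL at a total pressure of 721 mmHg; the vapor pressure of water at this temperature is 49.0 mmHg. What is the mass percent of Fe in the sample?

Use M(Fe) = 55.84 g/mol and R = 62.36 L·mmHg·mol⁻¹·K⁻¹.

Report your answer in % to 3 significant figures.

37.0 %

P(H2) = 721 − 49.0 = 672.0 mmHg
n(H2) = PV/RT = (672.0 × 0.1660) / (62.36 × 310.95) = 0.005753 mol
n(Fe) = (1/1) × 0.005753 = 0.005753 mol
m(Fe) = 0.005753 × 55.84 = 0.3212 g
%Fe = 0.3212 / 0.868 × 100 = 37.00%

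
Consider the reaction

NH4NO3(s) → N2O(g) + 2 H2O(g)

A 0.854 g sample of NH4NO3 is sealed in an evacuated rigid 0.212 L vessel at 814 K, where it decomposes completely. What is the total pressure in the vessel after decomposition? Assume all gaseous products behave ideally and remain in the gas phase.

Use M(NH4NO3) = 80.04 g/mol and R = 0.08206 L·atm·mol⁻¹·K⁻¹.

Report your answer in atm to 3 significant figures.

10.1 atm

n(NH4NO3) = 0.854 / 80.04 = 0.01067 mol
n(gas produced) = (3/1) × 0.01067 = 0.03201 mol
P = nRT/V = 0.03201 × 0.08206 × 814 / 0.212 = 10.09 atm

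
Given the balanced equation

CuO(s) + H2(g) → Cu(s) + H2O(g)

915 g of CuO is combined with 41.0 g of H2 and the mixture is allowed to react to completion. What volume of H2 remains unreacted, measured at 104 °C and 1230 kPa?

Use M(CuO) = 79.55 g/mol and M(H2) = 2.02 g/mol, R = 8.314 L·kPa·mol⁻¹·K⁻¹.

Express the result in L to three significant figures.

n(CuO) = 915 / 79.55 = 11.50 mol
n(H2) = 41.0 / 2.02 = 20.30 mol
For 11.50 mol CuO, stoichiometry requires (1/1) × 11.50 = 11.50 mol H2; 20.30 mol is available, so CuO is limiting.
n(H2) consumed = (1/1) × 11.50 = 11.50 mol; remaining = 20.30 − 11.50 = 8.800 mol
V(H2) = nRT/P = 8.800 × 8.314 × 377.15 / 1230 = 22.43 L

22.4 L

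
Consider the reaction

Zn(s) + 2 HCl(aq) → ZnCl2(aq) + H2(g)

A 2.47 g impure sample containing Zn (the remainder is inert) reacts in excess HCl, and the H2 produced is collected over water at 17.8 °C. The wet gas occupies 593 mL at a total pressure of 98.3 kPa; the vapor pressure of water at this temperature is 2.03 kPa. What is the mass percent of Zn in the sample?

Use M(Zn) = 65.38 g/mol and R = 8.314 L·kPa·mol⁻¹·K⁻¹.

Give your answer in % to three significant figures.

62.5 %

P(H2) = 98.3 − 2.03 = 96.27 kPa
n(H2) = PV/RT = (96.27 × 0.5930) / (8.314 × 290.95) = 0.02360 mol
n(Zn) = (1/1) × 0.02360 = 0.02360 mol
m(Zn) = 0.02360 × 65.38 = 1.543 g
%Zn = 1.543 / 2.47 × 100 = 62.47%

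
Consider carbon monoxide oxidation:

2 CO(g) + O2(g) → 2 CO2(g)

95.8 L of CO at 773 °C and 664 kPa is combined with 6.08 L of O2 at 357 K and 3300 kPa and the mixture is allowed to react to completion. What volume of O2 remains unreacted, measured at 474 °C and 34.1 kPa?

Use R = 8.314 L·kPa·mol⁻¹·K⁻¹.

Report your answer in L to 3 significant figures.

n(CO) = PV/RT = (664 × 95.8) / (8.314 × 1046.15) = 7.314 mol
n(O2) = PV/RT = (3300 × 6.08) / (8.314 × 357) = 6.760 mol
For 7.314 mol CO, stoichiometry requires (1/2) × 7.314 = 3.657 mol O2; 6.760 mol is available, so CO is limiting.
n(O2) consumed = (1/2) × 7.314 = 3.657 mol; remaining = 6.760 − 3.657 = 3.103 mol
V(O2) = nRT/P = 3.103 × 8.314 × 747.15 / 34.1 = 565.3 L

565 L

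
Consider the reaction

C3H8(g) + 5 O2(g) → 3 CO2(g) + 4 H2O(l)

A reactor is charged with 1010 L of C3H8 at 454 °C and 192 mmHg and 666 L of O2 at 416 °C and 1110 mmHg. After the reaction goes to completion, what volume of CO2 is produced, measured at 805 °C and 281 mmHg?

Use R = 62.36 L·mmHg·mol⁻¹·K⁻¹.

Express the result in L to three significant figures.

n(C3H8) = PV/RT = (192 × 1010) / (62.36 × 727.15) = 4.277 mol
n(O2) = PV/RT = (1110 × 666) / (62.36 × 689.15) = 17.20 mol
For 4.277 mol C3H8, stoichiometry requires (5/1) × 4.277 = 21.39 mol O2; 17.20 mol is available, so O2 is limiting.
n(CO2) = (3/5) × 17.20 = 10.32 mol
V(CO2) = nRT/P = 10.32 × 62.36 × 1078.15 / 281 = 2469 L

2470 L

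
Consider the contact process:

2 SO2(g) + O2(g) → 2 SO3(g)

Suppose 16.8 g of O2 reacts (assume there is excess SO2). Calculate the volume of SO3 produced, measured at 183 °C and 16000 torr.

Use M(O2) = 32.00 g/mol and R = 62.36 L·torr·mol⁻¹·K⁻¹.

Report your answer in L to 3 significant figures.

1.87 L

n(O2) = 16.80 / 32.00 = 0.5250 mol
n(SO3) = (2/1) × 0.5250 = 1.050 mol
V = nRT/P = 1.050 × 62.36 × 456.15 / 16000 = 1.867 L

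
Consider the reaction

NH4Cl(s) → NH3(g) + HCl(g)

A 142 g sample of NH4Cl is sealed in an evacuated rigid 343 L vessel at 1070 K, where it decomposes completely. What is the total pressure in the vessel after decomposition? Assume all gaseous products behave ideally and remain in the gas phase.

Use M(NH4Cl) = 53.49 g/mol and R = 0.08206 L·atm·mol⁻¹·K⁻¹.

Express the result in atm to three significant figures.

n(NH4Cl) = 142 / 53.49 = 2.655 mol
n(gas produced) = (2/1) × 2.655 = 5.310 mol
P = nRT/V = 5.310 × 0.08206 × 1070 / 343 = 1.359 atm

1.36 atm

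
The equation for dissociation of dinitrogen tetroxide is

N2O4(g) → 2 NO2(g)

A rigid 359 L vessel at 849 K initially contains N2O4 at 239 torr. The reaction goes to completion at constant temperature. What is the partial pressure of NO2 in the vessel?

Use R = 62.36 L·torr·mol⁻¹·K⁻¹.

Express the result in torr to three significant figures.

478 torr

n(N2O4)₀ = PV/RT = (239 × 359) / (62.36 × 849) = 1.621 mol
n(NO2) = (2/1) × 1.621 = 3.242 mol
P(NO2) = nRT/V = 3.242 × 62.36 × 849 / 359 = 478.1 torr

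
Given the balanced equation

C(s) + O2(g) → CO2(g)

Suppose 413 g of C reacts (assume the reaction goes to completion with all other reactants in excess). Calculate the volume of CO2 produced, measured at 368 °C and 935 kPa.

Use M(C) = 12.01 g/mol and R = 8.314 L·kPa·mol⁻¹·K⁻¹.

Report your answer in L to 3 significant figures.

196 L

n(C) = 413.0 / 12.01 = 34.39 mol
n(CO2) = (1/1) × 34.39 = 34.39 mol
V = nRT/P = 34.39 × 8.314 × 641.15 / 935 = 196.1 L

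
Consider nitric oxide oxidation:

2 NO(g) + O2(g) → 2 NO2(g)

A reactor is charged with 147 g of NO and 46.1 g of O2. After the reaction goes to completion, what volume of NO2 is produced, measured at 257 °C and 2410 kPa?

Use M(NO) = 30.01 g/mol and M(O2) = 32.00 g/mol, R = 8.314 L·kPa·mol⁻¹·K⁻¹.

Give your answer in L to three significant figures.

5.27 L

n(NO) = 147 / 30.01 = 4.898 mol
n(O2) = 46.1 / 32.00 = 1.441 mol
For 4.898 mol NO, stoichiometry requires (1/2) × 4.898 = 2.449 mol O2; 1.441 mol is available, so O2 is limiting.
n(NO2) = (2/1) × 1.441 = 2.882 mol
V(NO2) = nRT/P = 2.882 × 8.314 × 530.15 / 2410 = 5.271 L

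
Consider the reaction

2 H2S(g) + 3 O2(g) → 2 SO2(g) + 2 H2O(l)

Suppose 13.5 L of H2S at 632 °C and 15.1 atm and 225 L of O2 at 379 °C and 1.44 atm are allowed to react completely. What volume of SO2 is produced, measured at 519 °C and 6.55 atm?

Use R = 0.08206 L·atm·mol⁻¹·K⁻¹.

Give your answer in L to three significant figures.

27.2 L

n(H2S) = PV/RT = (15.1 × 13.5) / (0.08206 × 905.15) = 2.744 mol
n(O2) = PV/RT = (1.44 × 225) / (0.08206 × 652.15) = 6.054 mol
For 2.744 mol H2S, stoichiometry requires (3/2) × 2.744 = 4.116 mol O2; 6.054 mol is available, so H2S is limiting.
n(SO2) = (2/2) × 2.744 = 2.744 mol
V(SO2) = nRT/P = 2.744 × 0.08206 × 792.15 / 6.55 = 27.23 L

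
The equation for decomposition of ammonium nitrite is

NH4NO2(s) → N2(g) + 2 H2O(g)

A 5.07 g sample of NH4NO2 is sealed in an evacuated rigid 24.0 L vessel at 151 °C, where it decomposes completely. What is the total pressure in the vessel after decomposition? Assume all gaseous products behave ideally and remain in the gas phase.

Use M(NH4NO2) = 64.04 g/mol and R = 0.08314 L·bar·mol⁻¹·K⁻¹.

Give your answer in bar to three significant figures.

0.349 bar

n(NH4NO2) = 5.07 / 64.04 = 0.07917 mol
n(gas produced) = (3/1) × 0.07917 = 0.2375 mol
P = nRT/V = 0.2375 × 0.08314 × 424.15 / 24.0 = 0.3490 bar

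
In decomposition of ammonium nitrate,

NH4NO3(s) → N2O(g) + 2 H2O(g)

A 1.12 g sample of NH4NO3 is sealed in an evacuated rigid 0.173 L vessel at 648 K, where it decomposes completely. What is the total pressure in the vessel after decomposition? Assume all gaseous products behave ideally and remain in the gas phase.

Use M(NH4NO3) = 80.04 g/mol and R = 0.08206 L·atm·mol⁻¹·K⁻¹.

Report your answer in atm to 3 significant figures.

12.9 atm

n(NH4NO3) = 1.12 / 80.04 = 0.01399 mol
n(gas produced) = (3/1) × 0.01399 = 0.04197 mol
P = nRT/V = 0.04197 × 0.08206 × 648 / 0.173 = 12.90 atm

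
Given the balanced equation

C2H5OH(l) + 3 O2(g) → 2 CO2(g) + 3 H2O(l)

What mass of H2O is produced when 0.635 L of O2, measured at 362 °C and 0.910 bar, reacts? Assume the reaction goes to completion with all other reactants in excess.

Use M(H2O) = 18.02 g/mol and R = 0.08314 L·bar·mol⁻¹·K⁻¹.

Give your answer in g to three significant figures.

0.197 g

n(O2) = PV/RT = (0.910 × 0.635) / (0.08314 × 635.15) = 0.01094 mol
n(H2O) = (3/3) × 0.01094 = 0.01094 mol
m(H2O) = 0.01094 × 18.02 = 0.1971 g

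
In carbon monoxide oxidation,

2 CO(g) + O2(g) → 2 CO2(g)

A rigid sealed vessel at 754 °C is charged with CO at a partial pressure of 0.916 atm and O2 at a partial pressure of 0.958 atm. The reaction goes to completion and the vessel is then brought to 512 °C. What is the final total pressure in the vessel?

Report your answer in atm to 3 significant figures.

At constant V, partial pressures at 754 °C are proportional to moles, so apply stoichiometry directly to pressures.
P(O2) required for 0.916 atm of CO = (1/2) × 0.916 = 0.4580 atm; available 0.958 atm, so CO is limiting.
P(O2) remaining = 0.958 − (1/2) × 0.916 = 0.5000 atm
P(gaseous products) = (2)/2 × 0.916 = 0.9160 atm
P_total at 754 °C = 0.5000 + 0.9160 = 1.416 atm
Scaling to 512 °C: P = 1.416 × 785.15/1027.15 = 1.082 atm

1.08 atm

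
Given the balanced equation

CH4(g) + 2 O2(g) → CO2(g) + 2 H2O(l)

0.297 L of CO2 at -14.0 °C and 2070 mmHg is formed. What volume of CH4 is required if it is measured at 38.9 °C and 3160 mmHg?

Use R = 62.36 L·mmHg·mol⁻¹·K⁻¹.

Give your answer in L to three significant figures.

0.234 L

n(CO2) = PV/RT = (2070 × 0.297) / (62.36 × 259.15) = 0.03804 mol
n(CH4) = (1/1) × 0.03804 = 0.03804 mol
V = nRT/P = 0.03804 × 62.36 × 312.05 / 3160 = 0.2343 L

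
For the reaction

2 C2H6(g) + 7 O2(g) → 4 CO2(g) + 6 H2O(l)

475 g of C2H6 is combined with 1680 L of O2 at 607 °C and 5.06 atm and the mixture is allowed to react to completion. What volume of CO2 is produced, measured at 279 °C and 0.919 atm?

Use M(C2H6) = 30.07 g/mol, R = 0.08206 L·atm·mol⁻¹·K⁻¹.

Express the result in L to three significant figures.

1560 L

n(C2H6) = 475 / 30.07 = 15.80 mol
n(O2) = PV/RT = (5.06 × 1680) / (0.08206 × 880.15) = 117.7 mol
For 15.80 mol C2H6, stoichiometry requires (7/2) × 15.80 = 55.30 mol O2; 117.7 mol is available, so C2H6 is limiting.
n(CO2) = (4/2) × 15.80 = 31.60 mol
V(CO2) = nRT/P = 31.60 × 0.08206 × 552.15 / 0.919 = 1558 L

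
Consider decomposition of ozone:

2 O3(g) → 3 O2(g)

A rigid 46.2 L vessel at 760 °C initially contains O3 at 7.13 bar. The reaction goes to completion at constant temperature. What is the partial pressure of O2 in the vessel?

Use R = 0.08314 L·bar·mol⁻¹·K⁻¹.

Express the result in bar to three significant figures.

10.7 bar

n(O3)₀ = PV/RT = (7.13 × 46.2) / (0.08314 × 1033.15) = 3.835 mol
n(O2) = (3/2) × 3.835 = 5.752 mol
P(O2) = nRT/V = 5.752 × 0.08314 × 1033.15 / 46.2 = 10.69 bar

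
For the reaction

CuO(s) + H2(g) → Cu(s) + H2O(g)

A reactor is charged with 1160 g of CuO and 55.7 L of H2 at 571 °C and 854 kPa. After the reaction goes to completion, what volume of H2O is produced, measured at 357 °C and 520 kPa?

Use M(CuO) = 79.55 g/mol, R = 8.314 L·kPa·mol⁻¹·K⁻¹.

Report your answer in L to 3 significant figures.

n(CuO) = 1160 / 79.55 = 14.58 mol
n(H2) = PV/RT = (854 × 55.7) / (8.314 × 844.15) = 6.778 mol
For 14.58 mol CuO, stoichiometry requires (1/1) × 14.58 = 14.58 mol H2; 6.778 mol is available, so H2 is limiting.
n(H2O) = (1/1) × 6.778 = 6.778 mol
V(H2O) = nRT/P = 6.778 × 8.314 × 630.15 / 520 = 68.29 L

68.3 L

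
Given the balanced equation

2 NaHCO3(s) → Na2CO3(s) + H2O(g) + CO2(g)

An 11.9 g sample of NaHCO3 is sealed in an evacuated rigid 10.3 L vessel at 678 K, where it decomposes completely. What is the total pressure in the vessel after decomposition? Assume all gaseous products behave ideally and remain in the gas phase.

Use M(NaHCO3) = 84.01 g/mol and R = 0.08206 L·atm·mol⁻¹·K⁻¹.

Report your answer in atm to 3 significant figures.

0.765 atm

n(NaHCO3) = 11.9 / 84.01 = 0.1416 mol
n(gas produced) = (2/2) × 0.1416 = 0.1416 mol
P = nRT/V = 0.1416 × 0.08206 × 678 / 10.3 = 0.7649 atm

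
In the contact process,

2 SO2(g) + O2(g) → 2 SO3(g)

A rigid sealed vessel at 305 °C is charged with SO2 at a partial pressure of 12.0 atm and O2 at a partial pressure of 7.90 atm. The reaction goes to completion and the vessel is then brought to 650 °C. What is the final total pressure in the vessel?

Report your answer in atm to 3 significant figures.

With V and T fixed, P_i ∝ n_i, so the mole ratios apply directly to partial pressures at 305 °C.
P(O2) required for 12.0 atm of SO2 = (1/2) × 12.0 = 6.000 atm; available 7.90 atm, so SO2 is limiting.
P(O2) remaining = 7.90 − (1/2) × 12.0 = 1.900 atm
P(gaseous products) = (2)/2 × 12.0 = 12.00 atm
P_total at 305 °C = 1.900 + 12.00 = 13.90 atm
Scaling to 650 °C: P = 13.90 × 923.15/578.15 = 22.19 atm

22.2 atm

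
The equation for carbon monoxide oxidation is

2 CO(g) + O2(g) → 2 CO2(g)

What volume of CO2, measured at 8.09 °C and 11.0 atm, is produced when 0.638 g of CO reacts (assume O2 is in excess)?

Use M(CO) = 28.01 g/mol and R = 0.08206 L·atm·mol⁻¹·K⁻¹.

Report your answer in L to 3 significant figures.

0.0478 L

n(CO) = 0.6380 / 28.01 = 0.02278 mol
n(CO2) = (2/2) × 0.02278 = 0.02278 mol
V = nRT/P = 0.02278 × 0.08206 × 281.24 / 11.0 = 0.04779 L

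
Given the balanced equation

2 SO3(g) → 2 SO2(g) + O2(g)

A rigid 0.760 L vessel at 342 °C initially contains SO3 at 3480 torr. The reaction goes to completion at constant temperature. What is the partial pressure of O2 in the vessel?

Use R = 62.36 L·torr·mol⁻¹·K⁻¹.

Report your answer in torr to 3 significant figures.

n(SO3)₀ = PV/RT = (3480 × 0.760) / (62.36 × 615.15) = 0.06895 mol
n(O2) = (1/2) × 0.06895 = 0.03447 mol
P(O2) = nRT/V = 0.03447 × 62.36 × 615.15 / 0.760 = 1740 torr

1740 torr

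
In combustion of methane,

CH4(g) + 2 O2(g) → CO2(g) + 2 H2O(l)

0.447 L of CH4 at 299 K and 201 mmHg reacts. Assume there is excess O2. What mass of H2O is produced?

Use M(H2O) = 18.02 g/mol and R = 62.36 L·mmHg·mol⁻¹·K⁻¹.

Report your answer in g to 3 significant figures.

0.174 g

n(CH4) = PV/RT = (201 × 0.447) / (62.36 × 299) = 0.004819 mol
n(H2O) = (2/1) × 0.004819 = 0.009638 mol
m(H2O) = 0.009638 × 18.02 = 0.1737 g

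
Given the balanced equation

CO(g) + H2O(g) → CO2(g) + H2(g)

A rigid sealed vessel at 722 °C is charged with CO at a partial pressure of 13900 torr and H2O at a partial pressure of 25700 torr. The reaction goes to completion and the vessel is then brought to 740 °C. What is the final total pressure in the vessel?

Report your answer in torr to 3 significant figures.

Because the vessel is rigid and T is held at 722 °C, work the stoichiometry in partial pressures (P_i = n_iRT/V).
P(H2O) required for 13900 torr of CO = (1/1) × 13900 = 13900 torr; available 25700 torr, so CO is limiting.
P(H2O) remaining = 25700 − (1/1) × 13900 = 11800 torr
P(gaseous products) = (1+1)/1 × 13900 = 27800 torr
P_total at 722 °C = 11800 + 27800 = 39600 torr
Scaling to 740 °C: P = 39600 × 1013.15/995.15 = 40320 torr

40300 torr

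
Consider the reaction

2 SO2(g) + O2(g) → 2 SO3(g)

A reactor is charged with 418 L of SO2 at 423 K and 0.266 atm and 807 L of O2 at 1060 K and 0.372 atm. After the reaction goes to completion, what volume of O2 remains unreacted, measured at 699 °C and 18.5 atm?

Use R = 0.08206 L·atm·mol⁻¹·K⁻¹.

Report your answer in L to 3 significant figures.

7.98 L

n(SO2) = PV/RT = (0.266 × 418) / (0.08206 × 423) = 3.203 mol
n(O2) = PV/RT = (0.372 × 807) / (0.08206 × 1060) = 3.451 mol
For 3.203 mol SO2, stoichiometry requires (1/2) × 3.203 = 1.601 mol O2; 3.451 mol is available, so SO2 is limiting.
n(O2) consumed = (1/2) × 3.203 = 1.601 mol; remaining = 3.451 − 1.601 = 1.850 mol
V(O2) = nRT/P = 1.850 × 0.08206 × 972.15 / 18.5 = 7.977 L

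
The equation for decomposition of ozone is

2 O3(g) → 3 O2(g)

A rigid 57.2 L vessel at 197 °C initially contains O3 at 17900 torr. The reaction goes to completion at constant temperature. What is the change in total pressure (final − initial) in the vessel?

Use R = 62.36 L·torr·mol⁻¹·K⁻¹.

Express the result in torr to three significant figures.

At constant T and V, P ∝ n(gas): 2 mol gas → 3 mol gas.
P_final = (3/2) × 17900 = 26850 torr; ΔP = 26850 − 17900 = 8950 torr

8950 torr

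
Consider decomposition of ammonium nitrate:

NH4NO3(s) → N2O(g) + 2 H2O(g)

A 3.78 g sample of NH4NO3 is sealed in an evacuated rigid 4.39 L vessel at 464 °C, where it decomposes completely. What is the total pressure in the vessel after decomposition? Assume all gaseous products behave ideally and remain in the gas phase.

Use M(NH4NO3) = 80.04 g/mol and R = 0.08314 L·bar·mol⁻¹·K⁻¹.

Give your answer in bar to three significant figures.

n(NH4NO3) = 3.78 / 80.04 = 0.04723 mol
n(gas produced) = (3/1) × 0.04723 = 0.1417 mol
P = nRT/V = 0.1417 × 0.08314 × 737.15 / 4.39 = 1.978 bar

1.98 bar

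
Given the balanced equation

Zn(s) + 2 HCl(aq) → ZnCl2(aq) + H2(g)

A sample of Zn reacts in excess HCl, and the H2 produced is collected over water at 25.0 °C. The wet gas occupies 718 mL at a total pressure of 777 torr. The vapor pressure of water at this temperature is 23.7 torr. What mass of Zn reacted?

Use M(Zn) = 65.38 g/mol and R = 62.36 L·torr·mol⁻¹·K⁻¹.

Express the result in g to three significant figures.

1.90 g

P(H2) = 777 − 23.7 = 753.3 torr
n(H2) = PV/RT = (753.3 × 0.7180) / (62.36 × 298.15) = 0.02909 mol
n(Zn) = (1/1) × 0.02909 = 0.02909 mol
m(Zn) = 0.02909 × 65.38 = 1.902 g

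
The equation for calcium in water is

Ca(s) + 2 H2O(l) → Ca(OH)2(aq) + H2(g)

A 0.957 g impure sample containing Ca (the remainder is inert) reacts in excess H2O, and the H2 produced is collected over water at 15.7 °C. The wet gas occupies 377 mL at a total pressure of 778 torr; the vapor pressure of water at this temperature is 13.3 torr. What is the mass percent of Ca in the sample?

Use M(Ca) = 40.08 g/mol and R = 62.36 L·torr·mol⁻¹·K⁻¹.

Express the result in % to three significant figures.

P(H2) = 778 − 13.3 = 764.7 torr
n(H2) = PV/RT = (764.7 × 0.3770) / (62.36 × 288.85) = 0.01600 mol
n(Ca) = (1/1) × 0.01600 = 0.01600 mol
m(Ca) = 0.01600 × 40.08 = 0.6413 g
%Ca = 0.6413 / 0.957 × 100 = 67.01%

67.0 %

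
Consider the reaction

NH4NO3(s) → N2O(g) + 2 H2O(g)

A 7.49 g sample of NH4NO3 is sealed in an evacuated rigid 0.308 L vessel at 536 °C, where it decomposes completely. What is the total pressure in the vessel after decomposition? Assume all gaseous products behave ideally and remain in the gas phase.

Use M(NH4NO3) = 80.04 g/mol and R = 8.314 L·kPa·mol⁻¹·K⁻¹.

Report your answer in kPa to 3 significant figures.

6130 kPa

n(NH4NO3) = 7.49 / 80.04 = 0.09358 mol
n(gas produced) = (3/1) × 0.09358 = 0.2807 mol
P = nRT/V = 0.2807 × 8.314 × 809.15 / 0.308 = 6131 kPa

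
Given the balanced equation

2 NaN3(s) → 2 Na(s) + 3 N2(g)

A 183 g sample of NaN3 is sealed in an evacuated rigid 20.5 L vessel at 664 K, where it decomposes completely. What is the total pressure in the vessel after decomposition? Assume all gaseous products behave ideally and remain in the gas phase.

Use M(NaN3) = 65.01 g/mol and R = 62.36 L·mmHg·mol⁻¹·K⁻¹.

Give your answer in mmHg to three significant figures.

n(NaN3) = 183 / 65.01 = 2.815 mol
n(gas produced) = (3/2) × 2.815 = 4.223 mol
P = nRT/V = 4.223 × 62.36 × 664 / 20.5 = 8530 mmHg

8530 mmHg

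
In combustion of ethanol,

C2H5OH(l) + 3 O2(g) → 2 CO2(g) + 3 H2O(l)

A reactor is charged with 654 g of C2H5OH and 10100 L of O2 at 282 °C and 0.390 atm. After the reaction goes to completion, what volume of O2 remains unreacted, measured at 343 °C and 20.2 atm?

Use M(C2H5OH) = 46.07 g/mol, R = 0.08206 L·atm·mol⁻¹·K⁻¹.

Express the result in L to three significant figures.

110 L

n(C2H5OH) = 654 / 46.07 = 14.20 mol
n(O2) = PV/RT = (0.390 × 10100) / (0.08206 × 555.15) = 86.47 mol
For 14.20 mol C2H5OH, stoichiometry requires (3/1) × 14.20 = 42.60 mol O2; 86.47 mol is available, so C2H5OH is limiting.
n(O2) consumed = (3/1) × 14.20 = 42.60 mol; remaining = 86.47 − 42.60 = 43.87 mol
V(O2) = nRT/P = 43.87 × 0.08206 × 616.15 / 20.2 = 109.8 L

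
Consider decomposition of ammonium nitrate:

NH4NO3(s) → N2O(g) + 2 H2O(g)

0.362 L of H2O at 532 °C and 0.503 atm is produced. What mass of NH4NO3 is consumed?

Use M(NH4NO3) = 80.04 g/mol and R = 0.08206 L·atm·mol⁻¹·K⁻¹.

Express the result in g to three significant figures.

0.110 g

n(H2O) = PV/RT = (0.503 × 0.362) / (0.08206 × 805.15) = 0.002756 mol
n(NH4NO3) = (1/2) × 0.002756 = 0.001378 mol
m(NH4NO3) = 0.001378 × 80.04 = 0.1103 g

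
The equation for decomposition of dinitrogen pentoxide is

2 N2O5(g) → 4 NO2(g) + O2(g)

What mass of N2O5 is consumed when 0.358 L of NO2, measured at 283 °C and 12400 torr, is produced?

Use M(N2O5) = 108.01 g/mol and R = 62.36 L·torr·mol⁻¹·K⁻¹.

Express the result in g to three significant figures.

n(NO2) = PV/RT = (12400 × 0.358) / (62.36 × 556.15) = 0.1280 mol
n(N2O5) = (2/4) × 0.1280 = 0.06400 mol
m(N2O5) = 0.06400 × 108.01 = 6.913 g

6.91 g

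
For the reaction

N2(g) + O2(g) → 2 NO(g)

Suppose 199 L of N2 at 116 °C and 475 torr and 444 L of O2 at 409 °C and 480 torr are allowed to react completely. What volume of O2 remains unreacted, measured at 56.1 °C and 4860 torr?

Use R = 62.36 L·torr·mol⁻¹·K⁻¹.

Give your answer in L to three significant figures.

n(N2) = PV/RT = (475 × 199) / (62.36 × 389.15) = 3.895 mol
n(O2) = PV/RT = (480 × 444) / (62.36 × 682.15) = 5.010 mol
For 3.895 mol N2, stoichiometry requires (1/1) × 3.895 = 3.895 mol O2; 5.010 mol is available, so N2 is limiting.
n(O2) consumed = (1/1) × 3.895 = 3.895 mol; remaining = 5.010 − 3.895 = 1.115 mol
V(O2) = nRT/P = 1.115 × 62.36 × 329.25 / 4860 = 4.711 L

4.71 L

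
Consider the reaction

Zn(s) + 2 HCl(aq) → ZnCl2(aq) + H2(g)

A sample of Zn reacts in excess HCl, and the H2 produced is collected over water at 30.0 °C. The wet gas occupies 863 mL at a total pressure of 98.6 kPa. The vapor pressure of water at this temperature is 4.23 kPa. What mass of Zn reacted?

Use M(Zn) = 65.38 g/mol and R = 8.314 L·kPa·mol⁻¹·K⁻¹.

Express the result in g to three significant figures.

P(H2) = 98.6 − 4.23 = 94.37 kPa
n(H2) = PV/RT = (94.37 × 0.8630) / (8.314 × 303.15) = 0.03231 mol
n(Zn) = (1/1) × 0.03231 = 0.03231 mol
m(Zn) = 0.03231 × 65.38 = 2.112 g

2.11 g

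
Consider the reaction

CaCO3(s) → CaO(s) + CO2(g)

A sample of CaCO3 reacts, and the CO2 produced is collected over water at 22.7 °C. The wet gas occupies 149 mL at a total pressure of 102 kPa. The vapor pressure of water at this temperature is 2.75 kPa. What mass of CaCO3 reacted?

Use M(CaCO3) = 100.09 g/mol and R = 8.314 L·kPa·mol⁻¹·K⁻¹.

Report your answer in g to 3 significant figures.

0.602 g

P(CO2) = 102 − 2.75 = 99.25 kPa
n(CO2) = PV/RT = (99.25 × 0.1490) / (8.314 × 295.85) = 0.006012 mol
n(CaCO3) = (1/1) × 0.006012 = 0.006012 mol
m(CaCO3) = 0.006012 × 100.09 = 0.6017 g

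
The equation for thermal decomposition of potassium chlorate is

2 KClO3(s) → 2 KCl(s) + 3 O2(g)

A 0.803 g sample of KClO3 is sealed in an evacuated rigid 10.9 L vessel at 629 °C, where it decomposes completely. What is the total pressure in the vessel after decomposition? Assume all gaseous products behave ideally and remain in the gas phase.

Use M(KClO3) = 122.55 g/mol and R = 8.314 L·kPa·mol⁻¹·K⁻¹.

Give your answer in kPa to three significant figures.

6.76 kPa

n(KClO3) = 0.803 / 122.55 = 0.006552 mol
n(gas produced) = (3/2) × 0.006552 = 0.009828 mol
P = nRT/V = 0.009828 × 8.314 × 902.15 / 10.9 = 6.763 kPa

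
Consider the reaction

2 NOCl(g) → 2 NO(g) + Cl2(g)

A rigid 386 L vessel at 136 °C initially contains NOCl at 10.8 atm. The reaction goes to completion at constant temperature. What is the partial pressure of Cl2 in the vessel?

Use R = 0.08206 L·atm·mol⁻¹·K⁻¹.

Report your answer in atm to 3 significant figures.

n(NOCl)₀ = PV/RT = (10.8 × 386) / (0.08206 × 409.15) = 124.2 mol
n(Cl2) = (1/2) × 124.2 = 62.10 mol
P(Cl2) = nRT/V = 62.10 × 0.08206 × 409.15 / 386 = 5.402 atm

5.40 atm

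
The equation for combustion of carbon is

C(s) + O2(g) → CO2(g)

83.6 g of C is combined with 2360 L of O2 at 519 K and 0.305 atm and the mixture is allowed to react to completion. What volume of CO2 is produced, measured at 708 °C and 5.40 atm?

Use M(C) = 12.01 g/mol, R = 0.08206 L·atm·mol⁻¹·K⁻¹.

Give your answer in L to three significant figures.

104 L

n(C) = 83.6 / 12.01 = 6.961 mol
n(O2) = PV/RT = (0.305 × 2360) / (0.08206 × 519) = 16.90 mol
For 6.961 mol C, stoichiometry requires (1/1) × 6.961 = 6.961 mol O2; 16.90 mol is available, so C is limiting.
n(CO2) = (1/1) × 6.961 = 6.961 mol
V(CO2) = nRT/P = 6.961 × 0.08206 × 981.15 / 5.40 = 103.8 L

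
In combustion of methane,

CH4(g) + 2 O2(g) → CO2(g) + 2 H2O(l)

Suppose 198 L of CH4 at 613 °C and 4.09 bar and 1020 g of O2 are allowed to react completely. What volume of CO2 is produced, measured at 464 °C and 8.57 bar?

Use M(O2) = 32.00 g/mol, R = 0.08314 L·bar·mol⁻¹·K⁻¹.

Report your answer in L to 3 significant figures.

78.6 L

n(CH4) = PV/RT = (4.09 × 198) / (0.08314 × 886.15) = 10.99 mol
n(O2) = 1020 / 32.00 = 31.88 mol
For 10.99 mol CH4, stoichiometry requires (2/1) × 10.99 = 21.98 mol O2; 31.88 mol is available, so CH4 is limiting.
n(CO2) = (1/1) × 10.99 = 10.99 mol
V(CO2) = nRT/P = 10.99 × 0.08314 × 737.15 / 8.57 = 78.59 L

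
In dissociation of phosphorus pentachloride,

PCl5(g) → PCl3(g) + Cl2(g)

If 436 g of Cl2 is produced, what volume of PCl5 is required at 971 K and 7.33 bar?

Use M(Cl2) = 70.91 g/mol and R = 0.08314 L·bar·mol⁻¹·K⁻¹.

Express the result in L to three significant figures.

67.7 L

n(Cl2) = 436.0 / 70.91 = 6.149 mol
n(PCl5) = (1/1) × 6.149 = 6.149 mol
V = nRT/P = 6.149 × 0.08314 × 971 / 7.33 = 67.72 L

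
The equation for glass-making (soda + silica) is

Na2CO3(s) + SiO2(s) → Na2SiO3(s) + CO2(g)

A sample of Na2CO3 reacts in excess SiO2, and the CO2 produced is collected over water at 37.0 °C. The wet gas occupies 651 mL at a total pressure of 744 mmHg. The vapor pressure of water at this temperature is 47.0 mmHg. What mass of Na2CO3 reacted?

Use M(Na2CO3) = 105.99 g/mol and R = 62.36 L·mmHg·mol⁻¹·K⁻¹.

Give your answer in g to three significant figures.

P(CO2) = 744 − 47.0 = 697.0 mmHg
n(CO2) = PV/RT = (697.0 × 0.6510) / (62.36 × 310.15) = 0.02346 mol
n(Na2CO3) = (1/1) × 0.02346 = 0.02346 mol
m(Na2CO3) = 0.02346 × 105.99 = 2.487 g

2.49 g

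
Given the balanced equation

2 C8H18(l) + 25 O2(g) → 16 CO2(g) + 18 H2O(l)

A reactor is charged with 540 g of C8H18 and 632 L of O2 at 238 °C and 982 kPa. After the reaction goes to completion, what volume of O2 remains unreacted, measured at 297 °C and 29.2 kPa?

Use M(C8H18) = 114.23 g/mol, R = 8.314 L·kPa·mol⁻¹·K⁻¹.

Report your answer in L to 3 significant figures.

14100 L

n(C8H18) = 540 / 114.23 = 4.727 mol
n(O2) = PV/RT = (982 × 632) / (8.314 × 511.15) = 146.0 mol
For 4.727 mol C8H18, stoichiometry requires (25/2) × 4.727 = 59.09 mol O2; 146.0 mol is available, so C8H18 is limiting.
n(O2) consumed = (25/2) × 4.727 = 59.09 mol; remaining = 146.0 − 59.09 = 86.91 mol
V(O2) = nRT/P = 86.91 × 8.314 × 570.15 / 29.2 = 14110 L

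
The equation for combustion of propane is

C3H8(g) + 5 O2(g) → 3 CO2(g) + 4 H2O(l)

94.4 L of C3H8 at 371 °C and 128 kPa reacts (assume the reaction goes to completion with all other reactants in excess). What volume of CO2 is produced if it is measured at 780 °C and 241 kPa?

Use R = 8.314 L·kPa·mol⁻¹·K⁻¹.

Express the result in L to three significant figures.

246 L

n(C3H8) = PV/RT = (128 × 94.4) / (8.314 × 644.15) = 2.256 mol
n(CO2) = (3/1) × 2.256 = 6.768 mol
V = nRT/P = 6.768 × 8.314 × 1053.15 / 241 = 245.9 L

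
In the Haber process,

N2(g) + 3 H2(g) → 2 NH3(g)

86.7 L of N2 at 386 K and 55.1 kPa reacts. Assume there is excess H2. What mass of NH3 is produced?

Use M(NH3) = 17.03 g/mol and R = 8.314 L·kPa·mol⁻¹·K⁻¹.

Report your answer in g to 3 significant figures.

50.7 g

n(N2) = PV/RT = (55.1 × 86.7) / (8.314 × 386) = 1.489 mol
n(NH3) = (2/1) × 1.489 = 2.978 mol
m(NH3) = 2.978 × 17.03 = 50.72 g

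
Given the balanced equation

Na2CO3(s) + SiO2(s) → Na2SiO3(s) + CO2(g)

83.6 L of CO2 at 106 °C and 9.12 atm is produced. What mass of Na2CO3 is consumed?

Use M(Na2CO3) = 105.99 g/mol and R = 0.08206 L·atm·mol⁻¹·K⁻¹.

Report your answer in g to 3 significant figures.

n(CO2) = PV/RT = (9.12 × 83.6) / (0.08206 × 379.15) = 24.51 mol
n(Na2CO3) = (1/1) × 24.51 = 24.51 mol
m(Na2CO3) = 24.51 × 105.99 = 2598 g

2600 g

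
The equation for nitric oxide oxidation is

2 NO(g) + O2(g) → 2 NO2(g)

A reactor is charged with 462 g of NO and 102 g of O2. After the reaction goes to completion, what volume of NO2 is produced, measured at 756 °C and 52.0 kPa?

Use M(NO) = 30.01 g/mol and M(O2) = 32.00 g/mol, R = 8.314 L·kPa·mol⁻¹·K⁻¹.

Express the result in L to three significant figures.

n(NO) = 462 / 30.01 = 15.39 mol
n(O2) = 102 / 32.00 = 3.188 mol
For 15.39 mol NO, stoichiometry requires (1/2) × 15.39 = 7.695 mol O2; 3.188 mol is available, so O2 is limiting.
n(NO2) = (2/1) × 3.188 = 6.376 mol
V(NO2) = nRT/P = 6.376 × 8.314 × 1029.15 / 52.0 = 1049 L

1050 L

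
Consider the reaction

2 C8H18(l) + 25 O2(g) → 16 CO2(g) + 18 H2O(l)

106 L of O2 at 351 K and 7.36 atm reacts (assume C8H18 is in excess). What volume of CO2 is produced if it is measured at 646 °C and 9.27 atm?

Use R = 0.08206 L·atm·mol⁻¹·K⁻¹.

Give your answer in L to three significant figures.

141 L

n(O2) = PV/RT = (7.36 × 106) / (0.08206 × 351) = 27.09 mol
n(CO2) = (16/25) × 27.09 = 17.34 mol
V = nRT/P = 17.34 × 0.08206 × 919.15 / 9.27 = 141.1 L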